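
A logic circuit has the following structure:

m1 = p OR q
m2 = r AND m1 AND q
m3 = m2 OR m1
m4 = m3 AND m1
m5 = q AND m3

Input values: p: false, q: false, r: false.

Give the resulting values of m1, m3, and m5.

m1 = false  m3 = false  m5 = false

m1 = p OR q = false OR false = false
m2 = r AND m1 AND q = false AND false AND false = false
m3 = m2 OR m1 = false OR false = false
m5 = q AND m3 = false AND false = false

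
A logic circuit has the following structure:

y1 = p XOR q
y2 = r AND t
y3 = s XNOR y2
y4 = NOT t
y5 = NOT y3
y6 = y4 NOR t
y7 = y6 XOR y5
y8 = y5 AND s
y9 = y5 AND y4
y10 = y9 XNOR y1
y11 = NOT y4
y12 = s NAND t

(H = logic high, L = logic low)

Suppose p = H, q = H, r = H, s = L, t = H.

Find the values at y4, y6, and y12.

y4 = NOT t = NOT H = L
y6 = y4 NOR t = L NOR H = L
y12 = s NAND t = L NAND H = H

y4 = L, y6 = L, y12 = H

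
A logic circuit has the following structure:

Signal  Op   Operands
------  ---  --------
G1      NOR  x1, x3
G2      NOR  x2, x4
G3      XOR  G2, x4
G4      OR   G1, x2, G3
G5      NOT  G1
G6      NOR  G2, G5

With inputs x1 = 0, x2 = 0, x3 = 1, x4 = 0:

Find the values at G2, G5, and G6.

G2 = 1  G5 = 1  G6 = 0

G1 = x1 NOR x3 = 0 NOR 1 = 0
G2 = x2 NOR x4 = 0 NOR 0 = 1
G5 = NOT G1 = NOT 0 = 1
G6 = G2 NOR G5 = 1 NOR 1 = 0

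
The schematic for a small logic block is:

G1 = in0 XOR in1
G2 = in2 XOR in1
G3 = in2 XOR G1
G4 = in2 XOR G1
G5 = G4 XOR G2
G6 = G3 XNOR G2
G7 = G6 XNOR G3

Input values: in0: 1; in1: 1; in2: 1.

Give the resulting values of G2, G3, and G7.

G2 = 0; G3 = 1; G7 = 0

G1 = in0 XOR in1 = 1 XOR 1 = 0
G2 = in2 XOR in1 = 1 XOR 1 = 0
G3 = in2 XOR G1 = 1 XOR 0 = 1
G6 = G3 XNOR G2 = 1 XNOR 0 = 0
G7 = G6 XNOR G3 = 0 XNOR 1 = 0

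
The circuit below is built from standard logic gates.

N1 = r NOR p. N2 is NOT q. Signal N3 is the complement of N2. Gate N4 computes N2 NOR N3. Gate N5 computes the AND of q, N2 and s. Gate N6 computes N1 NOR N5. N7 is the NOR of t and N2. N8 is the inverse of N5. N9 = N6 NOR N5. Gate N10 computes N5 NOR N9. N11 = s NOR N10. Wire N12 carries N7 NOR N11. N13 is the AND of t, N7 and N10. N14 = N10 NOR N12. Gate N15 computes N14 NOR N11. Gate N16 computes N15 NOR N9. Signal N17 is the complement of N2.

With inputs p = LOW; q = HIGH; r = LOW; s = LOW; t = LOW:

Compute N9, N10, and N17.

N1 = r NOR p = LOW NOR LOW = HIGH
N2 = NOT q = NOT HIGH = LOW
N5 = q AND N2 AND s = HIGH AND LOW AND LOW = LOW
N6 = N1 NOR N5 = HIGH NOR LOW = LOW
N9 = N6 NOR N5 = LOW NOR LOW = HIGH
N10 = N5 NOR N9 = LOW NOR HIGH = LOW
N17 = NOT N2 = NOT LOW = HIGH

N9 = HIGH; N10 = LOW; N17 = HIGH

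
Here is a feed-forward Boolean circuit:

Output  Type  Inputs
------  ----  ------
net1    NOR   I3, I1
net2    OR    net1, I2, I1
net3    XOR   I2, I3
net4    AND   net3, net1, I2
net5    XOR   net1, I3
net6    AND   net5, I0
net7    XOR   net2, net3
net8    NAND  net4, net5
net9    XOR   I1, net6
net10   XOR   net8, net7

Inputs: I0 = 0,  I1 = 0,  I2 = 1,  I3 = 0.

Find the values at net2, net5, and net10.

net1 = I3 NOR I1 = 0 NOR 0 = 1
net2 = net1 OR I2 OR I1 = 1 OR 1 OR 0 = 1
net3 = I2 XOR I3 = 1 XOR 0 = 1
net4 = net3 AND net1 AND I2 = 1 AND 1 AND 1 = 1
net5 = net1 XOR I3 = 1 XOR 0 = 1
net7 = net2 XOR net3 = 1 XOR 1 = 0
net8 = net4 NAND net5 = 1 NAND 1 = 0
net10 = net8 XOR net7 = 0 XOR 0 = 0

net2 = 1; net5 = 1; net10 = 0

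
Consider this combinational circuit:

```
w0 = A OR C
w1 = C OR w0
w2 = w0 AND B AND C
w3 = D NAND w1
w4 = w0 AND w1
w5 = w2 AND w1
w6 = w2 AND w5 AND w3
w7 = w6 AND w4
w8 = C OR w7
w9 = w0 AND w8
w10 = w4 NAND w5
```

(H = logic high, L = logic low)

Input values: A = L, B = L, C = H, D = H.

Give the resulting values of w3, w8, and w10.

w3 = L; w8 = H; w10 = H

w0 = A OR C = L OR H = H
w1 = C OR w0 = H OR H = H
w2 = w0 AND B AND C = H AND L AND H = L
w3 = D NAND w1 = H NAND H = L
w4 = w0 AND w1 = H AND H = H
w5 = w2 AND w1 = L AND H = L
w6 = w2 AND w5 AND w3 = L AND L AND L = L
w7 = w6 AND w4 = L AND H = L
w8 = C OR w7 = H OR L = H
w10 = w4 NAND w5 = H NAND L = H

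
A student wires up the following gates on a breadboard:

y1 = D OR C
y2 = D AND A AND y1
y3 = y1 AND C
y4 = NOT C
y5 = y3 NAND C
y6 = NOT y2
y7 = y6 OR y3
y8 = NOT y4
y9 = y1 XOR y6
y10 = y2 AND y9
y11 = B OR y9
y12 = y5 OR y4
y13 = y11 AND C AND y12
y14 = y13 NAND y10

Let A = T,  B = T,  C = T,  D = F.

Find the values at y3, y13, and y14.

y3 = T  y13 = F  y14 = T

y1 = D OR C = F OR T = T
y2 = D AND A AND y1 = F AND T AND T = F
y3 = y1 AND C = T AND T = T
y4 = NOT C = NOT T = F
y5 = y3 NAND C = T NAND T = F
y6 = NOT y2 = NOT F = T
y9 = y1 XOR y6 = T XOR T = F
y10 = y2 AND y9 = F AND F = F
y11 = B OR y9 = T OR F = T
y12 = y5 OR y4 = F OR F = F
y13 = y11 AND C AND y12 = T AND T AND F = F
y14 = y13 NAND y10 = F NAND F = T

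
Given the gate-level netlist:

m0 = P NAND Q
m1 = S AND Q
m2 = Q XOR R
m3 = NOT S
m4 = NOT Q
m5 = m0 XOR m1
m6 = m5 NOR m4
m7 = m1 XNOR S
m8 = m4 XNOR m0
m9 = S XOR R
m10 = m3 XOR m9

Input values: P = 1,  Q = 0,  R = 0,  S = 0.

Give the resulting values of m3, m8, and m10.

m0 = P NAND Q = 1 NAND 0 = 1
m3 = NOT S = NOT 0 = 1
m4 = NOT Q = NOT 0 = 1
m8 = m4 XNOR m0 = 1 XNOR 1 = 1
m9 = S XOR R = 0 XOR 0 = 0
m10 = m3 XOR m9 = 1 XOR 0 = 1

m3 = 1  m8 = 1  m10 = 1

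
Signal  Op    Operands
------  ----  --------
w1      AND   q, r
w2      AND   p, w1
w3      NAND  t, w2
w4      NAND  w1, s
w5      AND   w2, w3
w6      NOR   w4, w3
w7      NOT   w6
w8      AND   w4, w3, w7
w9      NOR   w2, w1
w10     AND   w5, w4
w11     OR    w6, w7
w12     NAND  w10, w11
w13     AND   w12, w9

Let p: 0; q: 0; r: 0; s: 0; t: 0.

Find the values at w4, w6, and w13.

w1 = q AND r = 0 AND 0 = 0
w2 = p AND w1 = 0 AND 0 = 0
w3 = t NAND w2 = 0 NAND 0 = 1
w4 = w1 NAND s = 0 NAND 0 = 1
w5 = w2 AND w3 = 0 AND 1 = 0
w6 = w4 NOR w3 = 1 NOR 1 = 0
w7 = NOT w6 = NOT 0 = 1
w9 = w2 NOR w1 = 0 NOR 0 = 1
w10 = w5 AND w4 = 0 AND 1 = 0
w11 = w6 OR w7 = 0 OR 1 = 1
w12 = w10 NAND w11 = 0 NAND 1 = 1
w13 = w12 AND w9 = 1 AND 1 = 1

w4 = 1; w6 = 0; w13 = 1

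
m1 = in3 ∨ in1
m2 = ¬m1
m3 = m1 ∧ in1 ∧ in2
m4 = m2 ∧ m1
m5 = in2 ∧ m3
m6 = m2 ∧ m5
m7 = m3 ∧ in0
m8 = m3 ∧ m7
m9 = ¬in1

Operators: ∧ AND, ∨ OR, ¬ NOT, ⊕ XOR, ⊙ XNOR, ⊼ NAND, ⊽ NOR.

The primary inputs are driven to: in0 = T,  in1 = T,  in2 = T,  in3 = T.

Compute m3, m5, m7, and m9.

m1 = in3 OR in1 = T OR T = T
m3 = m1 AND in1 AND in2 = T AND T AND T = T
m5 = in2 AND m3 = T AND T = T
m7 = m3 AND in0 = T AND T = T
m9 = NOT in1 = NOT T = F

m3 = T, m5 = T, m7 = T, m9 = F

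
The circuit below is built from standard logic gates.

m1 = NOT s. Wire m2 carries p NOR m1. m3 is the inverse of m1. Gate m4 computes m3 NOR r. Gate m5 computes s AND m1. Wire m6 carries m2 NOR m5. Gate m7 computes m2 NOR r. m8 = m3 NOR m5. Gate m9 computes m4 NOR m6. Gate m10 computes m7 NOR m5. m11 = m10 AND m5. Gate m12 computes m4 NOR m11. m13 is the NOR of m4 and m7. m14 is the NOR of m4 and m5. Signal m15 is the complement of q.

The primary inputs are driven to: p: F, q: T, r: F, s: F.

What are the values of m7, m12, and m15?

m1 = NOT s = NOT F = T
m2 = p NOR m1 = F NOR T = F
m3 = NOT m1 = NOT T = F
m4 = m3 NOR r = F NOR F = T
m5 = s AND m1 = F AND T = F
m7 = m2 NOR r = F NOR F = T
m10 = m7 NOR m5 = T NOR F = F
m11 = m10 AND m5 = F AND F = F
m12 = m4 NOR m11 = T NOR F = F
m15 = NOT q = NOT T = F

m7 = T  m12 = F  m15 = F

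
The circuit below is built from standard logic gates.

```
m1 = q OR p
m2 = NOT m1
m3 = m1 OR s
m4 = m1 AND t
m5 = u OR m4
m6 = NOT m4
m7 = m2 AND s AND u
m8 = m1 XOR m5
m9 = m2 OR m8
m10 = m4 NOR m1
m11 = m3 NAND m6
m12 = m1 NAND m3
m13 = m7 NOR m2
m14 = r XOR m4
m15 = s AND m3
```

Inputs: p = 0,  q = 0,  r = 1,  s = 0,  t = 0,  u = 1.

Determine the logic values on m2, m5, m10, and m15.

m1 = q OR p = 0 OR 0 = 0
m2 = NOT m1 = NOT 0 = 1
m3 = m1 OR s = 0 OR 0 = 0
m4 = m1 AND t = 0 AND 0 = 0
m5 = u OR m4 = 1 OR 0 = 1
m10 = m4 NOR m1 = 0 NOR 0 = 1
m15 = s AND m3 = 0 AND 0 = 0

m2 = 1; m5 = 1; m10 = 1; m15 = 0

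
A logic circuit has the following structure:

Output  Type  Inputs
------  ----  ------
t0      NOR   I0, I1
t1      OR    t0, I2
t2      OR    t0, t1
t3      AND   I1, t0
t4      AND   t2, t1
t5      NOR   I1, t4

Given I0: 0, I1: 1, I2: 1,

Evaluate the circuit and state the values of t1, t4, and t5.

t0 = I0 NOR I1 = 0 NOR 1 = 0
t1 = t0 OR I2 = 0 OR 1 = 1
t2 = t0 OR t1 = 0 OR 1 = 1
t4 = t2 AND t1 = 1 AND 1 = 1
t5 = I1 NOR t4 = 1 NOR 1 = 0

t1 = 1  t4 = 1  t5 = 0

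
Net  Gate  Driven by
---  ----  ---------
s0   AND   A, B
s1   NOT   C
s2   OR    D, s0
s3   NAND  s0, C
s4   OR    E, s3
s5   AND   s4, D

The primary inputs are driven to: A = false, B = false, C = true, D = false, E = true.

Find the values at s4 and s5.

s4 = true, s5 = false

s0 = A AND B = false AND false = false
s3 = s0 NAND C = false NAND true = true
s4 = E OR s3 = true OR true = true
s5 = s4 AND D = true AND false = false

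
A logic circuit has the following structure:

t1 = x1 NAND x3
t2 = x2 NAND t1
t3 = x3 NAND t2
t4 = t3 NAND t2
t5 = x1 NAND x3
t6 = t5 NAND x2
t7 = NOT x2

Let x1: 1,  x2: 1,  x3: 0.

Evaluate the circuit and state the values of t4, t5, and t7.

t1 = x1 NAND x3 = 1 NAND 0 = 1
t2 = x2 NAND t1 = 1 NAND 1 = 0
t3 = x3 NAND t2 = 0 NAND 0 = 1
t4 = t3 NAND t2 = 1 NAND 0 = 1
t5 = x1 NAND x3 = 1 NAND 0 = 1
t7 = NOT x2 = NOT 1 = 0

t4 = 1  t5 = 1  t7 = 0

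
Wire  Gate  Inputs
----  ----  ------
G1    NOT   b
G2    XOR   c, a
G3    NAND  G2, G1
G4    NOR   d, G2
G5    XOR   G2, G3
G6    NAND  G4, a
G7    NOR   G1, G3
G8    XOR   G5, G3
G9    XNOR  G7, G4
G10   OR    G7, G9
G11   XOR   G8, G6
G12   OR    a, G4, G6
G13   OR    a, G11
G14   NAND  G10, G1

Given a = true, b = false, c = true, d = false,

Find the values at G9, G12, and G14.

G9 = false; G12 = true; G14 = true

G1 = NOT b = NOT false = true
G2 = c XOR a = true XOR true = false
G3 = G2 NAND G1 = false NAND true = true
G4 = d NOR G2 = false NOR false = true
G6 = G4 NAND a = true NAND true = false
G7 = G1 NOR G3 = true NOR true = false
G9 = G7 XNOR G4 = false XNOR true = false
G10 = G7 OR G9 = false OR false = false
G12 = a OR G4 OR G6 = true OR true OR false = true
G14 = G10 NAND G1 = false NAND true = true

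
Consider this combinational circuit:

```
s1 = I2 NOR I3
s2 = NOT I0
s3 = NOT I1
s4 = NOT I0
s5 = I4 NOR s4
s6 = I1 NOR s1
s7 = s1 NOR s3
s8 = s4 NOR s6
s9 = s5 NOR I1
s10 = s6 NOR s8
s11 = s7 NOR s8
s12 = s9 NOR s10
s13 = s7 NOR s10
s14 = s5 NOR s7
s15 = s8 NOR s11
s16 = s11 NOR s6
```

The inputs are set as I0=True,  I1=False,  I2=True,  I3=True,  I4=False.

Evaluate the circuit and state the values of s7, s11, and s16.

s1 = I2 NOR I3 = True NOR True = False
s3 = NOT I1 = NOT False = True
s4 = NOT I0 = NOT True = False
s6 = I1 NOR s1 = False NOR False = True
s7 = s1 NOR s3 = False NOR True = False
s8 = s4 NOR s6 = False NOR True = False
s11 = s7 NOR s8 = False NOR False = True
s16 = s11 NOR s6 = True NOR True = False

s7 = False  s11 = True  s16 = False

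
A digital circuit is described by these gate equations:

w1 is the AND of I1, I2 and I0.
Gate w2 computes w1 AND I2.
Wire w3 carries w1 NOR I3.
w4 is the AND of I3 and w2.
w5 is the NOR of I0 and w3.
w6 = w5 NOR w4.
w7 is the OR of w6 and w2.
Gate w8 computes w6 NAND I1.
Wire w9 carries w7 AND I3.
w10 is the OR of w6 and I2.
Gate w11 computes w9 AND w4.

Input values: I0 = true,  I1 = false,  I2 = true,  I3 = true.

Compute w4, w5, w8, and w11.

w4 = false, w5 = false, w8 = true, w11 = false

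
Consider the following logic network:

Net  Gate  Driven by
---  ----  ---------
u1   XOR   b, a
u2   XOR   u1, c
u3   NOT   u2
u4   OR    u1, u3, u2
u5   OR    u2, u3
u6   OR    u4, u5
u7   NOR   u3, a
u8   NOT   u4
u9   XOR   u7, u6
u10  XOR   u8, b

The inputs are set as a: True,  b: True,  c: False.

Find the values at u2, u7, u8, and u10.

u1 = b XOR a = True XOR True = False
u2 = u1 XOR c = False XOR False = False
u3 = NOT u2 = NOT False = True
u4 = u1 OR u3 OR u2 = False OR True OR False = True
u7 = u3 NOR a = True NOR True = False
u8 = NOT u4 = NOT True = False
u10 = u8 XOR b = False XOR True = True

u2 = False  u7 = False  u8 = False  u10 = True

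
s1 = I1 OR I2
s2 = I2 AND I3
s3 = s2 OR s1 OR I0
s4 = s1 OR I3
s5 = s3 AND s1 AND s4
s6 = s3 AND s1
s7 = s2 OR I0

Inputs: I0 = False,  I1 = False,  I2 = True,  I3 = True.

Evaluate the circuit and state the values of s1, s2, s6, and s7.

s1 = True; s2 = True; s6 = True; s7 = True

s1 = I1 OR I2 = False OR True = True
s2 = I2 AND I3 = True AND True = True
s3 = s2 OR s1 OR I0 = True OR True OR False = True
s6 = s3 AND s1 = True AND True = True
s7 = s2 OR I0 = True OR False = True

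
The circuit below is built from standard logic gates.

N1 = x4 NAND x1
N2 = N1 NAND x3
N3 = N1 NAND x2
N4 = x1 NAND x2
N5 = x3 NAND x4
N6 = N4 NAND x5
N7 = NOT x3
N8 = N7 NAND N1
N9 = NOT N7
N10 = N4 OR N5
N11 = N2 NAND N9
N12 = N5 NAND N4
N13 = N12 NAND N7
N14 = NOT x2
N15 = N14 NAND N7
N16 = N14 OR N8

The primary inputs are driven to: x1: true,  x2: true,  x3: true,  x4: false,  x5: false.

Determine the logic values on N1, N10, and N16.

N1 = true  N10 = true  N16 = true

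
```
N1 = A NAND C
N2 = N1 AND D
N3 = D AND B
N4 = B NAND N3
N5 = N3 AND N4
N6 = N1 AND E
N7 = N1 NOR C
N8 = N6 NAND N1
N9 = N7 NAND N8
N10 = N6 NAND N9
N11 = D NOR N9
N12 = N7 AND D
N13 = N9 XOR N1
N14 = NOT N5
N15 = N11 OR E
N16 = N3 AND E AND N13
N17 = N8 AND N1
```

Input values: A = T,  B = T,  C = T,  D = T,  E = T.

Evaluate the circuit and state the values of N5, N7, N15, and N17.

N1 = A NAND C = T NAND T = F
N3 = D AND B = T AND T = T
N4 = B NAND N3 = T NAND T = F
N5 = N3 AND N4 = T AND F = F
N6 = N1 AND E = F AND T = F
N7 = N1 NOR C = F NOR T = F
N8 = N6 NAND N1 = F NAND F = T
N9 = N7 NAND N8 = F NAND T = T
N11 = D NOR N9 = T NOR T = F
N15 = N11 OR E = F OR T = T
N17 = N8 AND N1 = T AND F = F

N5 = F, N7 = F, N15 = T, N17 = F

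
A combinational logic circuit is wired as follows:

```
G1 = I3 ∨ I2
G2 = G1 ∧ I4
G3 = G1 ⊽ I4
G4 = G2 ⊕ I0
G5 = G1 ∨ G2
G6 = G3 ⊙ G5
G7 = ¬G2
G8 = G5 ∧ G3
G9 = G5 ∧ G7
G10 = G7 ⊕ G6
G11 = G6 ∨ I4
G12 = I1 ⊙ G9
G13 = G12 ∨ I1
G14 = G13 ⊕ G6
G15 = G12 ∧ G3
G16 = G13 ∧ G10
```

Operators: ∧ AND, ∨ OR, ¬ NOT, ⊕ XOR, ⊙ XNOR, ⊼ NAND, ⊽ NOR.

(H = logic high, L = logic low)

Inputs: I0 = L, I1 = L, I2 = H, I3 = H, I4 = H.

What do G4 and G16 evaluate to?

G1 = I3 OR I2 = H OR H = H
G2 = G1 AND I4 = H AND H = H
G3 = G1 NOR I4 = H NOR H = L
G4 = G2 XOR I0 = H XOR L = H
G5 = G1 OR G2 = H OR H = H
G6 = G3 XNOR G5 = L XNOR H = L
G7 = NOT G2 = NOT H = L
G9 = G5 AND G7 = H AND L = L
G10 = G7 XOR G6 = L XOR L = L
G12 = I1 XNOR G9 = L XNOR L = H
G13 = G12 OR I1 = H OR L = H
G16 = G13 AND G10 = H AND L = L

G4 = H; G16 = L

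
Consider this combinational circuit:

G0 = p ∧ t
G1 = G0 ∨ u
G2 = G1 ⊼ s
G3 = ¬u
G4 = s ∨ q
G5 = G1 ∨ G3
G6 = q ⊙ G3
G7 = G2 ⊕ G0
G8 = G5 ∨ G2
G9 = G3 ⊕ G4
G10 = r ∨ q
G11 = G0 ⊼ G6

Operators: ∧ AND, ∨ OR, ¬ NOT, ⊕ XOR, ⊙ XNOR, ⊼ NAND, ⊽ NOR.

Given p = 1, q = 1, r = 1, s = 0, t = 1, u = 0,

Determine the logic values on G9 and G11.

G0 = p AND t = 1 AND 1 = 1
G3 = NOT u = NOT 0 = 1
G4 = s OR q = 0 OR 1 = 1
G6 = q XNOR G3 = 1 XNOR 1 = 1
G9 = G3 XOR G4 = 1 XOR 1 = 0
G11 = G0 NAND G6 = 1 NAND 1 = 0

G9 = 0, G11 = 0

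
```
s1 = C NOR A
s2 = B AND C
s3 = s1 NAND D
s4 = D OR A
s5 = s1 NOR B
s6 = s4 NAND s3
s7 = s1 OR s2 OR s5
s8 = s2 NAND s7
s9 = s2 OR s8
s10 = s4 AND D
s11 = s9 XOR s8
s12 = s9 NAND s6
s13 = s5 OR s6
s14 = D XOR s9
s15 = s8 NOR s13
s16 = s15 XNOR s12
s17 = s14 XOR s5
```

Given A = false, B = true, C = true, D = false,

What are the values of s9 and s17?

s9 = true, s17 = true

s1 = C NOR A = true NOR false = false
s2 = B AND C = true AND true = true
s5 = s1 NOR B = false NOR true = false
s7 = s1 OR s2 OR s5 = false OR true OR false = true
s8 = s2 NAND s7 = true NAND true = false
s9 = s2 OR s8 = true OR false = true
s14 = D XOR s9 = false XOR true = true
s17 = s14 XOR s5 = true XOR false = true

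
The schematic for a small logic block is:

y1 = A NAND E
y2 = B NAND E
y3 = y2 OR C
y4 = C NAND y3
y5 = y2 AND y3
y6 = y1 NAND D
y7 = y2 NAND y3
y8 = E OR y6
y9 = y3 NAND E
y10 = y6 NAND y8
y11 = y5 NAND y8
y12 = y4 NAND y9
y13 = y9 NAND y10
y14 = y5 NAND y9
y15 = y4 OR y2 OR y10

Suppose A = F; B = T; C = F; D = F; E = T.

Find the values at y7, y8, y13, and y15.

y7 = T; y8 = T; y13 = T; y15 = T

y1 = A NAND E = F NAND T = T
y2 = B NAND E = T NAND T = F
y3 = y2 OR C = F OR F = F
y4 = C NAND y3 = F NAND F = T
y6 = y1 NAND D = T NAND F = T
y7 = y2 NAND y3 = F NAND F = T
y8 = E OR y6 = T OR T = T
y9 = y3 NAND E = F NAND T = T
y10 = y6 NAND y8 = T NAND T = F
y13 = y9 NAND y10 = T NAND F = T
y15 = y4 OR y2 OR y10 = T OR F OR F = T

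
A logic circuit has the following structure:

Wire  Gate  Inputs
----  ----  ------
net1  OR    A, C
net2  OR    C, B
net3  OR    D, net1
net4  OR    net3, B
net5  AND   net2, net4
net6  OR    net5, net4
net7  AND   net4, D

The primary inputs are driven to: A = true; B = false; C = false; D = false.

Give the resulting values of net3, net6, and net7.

net1 = A OR C = true OR false = true
net2 = C OR B = false OR false = false
net3 = D OR net1 = false OR true = true
net4 = net3 OR B = true OR false = true
net5 = net2 AND net4 = false AND true = false
net6 = net5 OR net4 = false OR true = true
net7 = net4 AND D = true AND false = false

net3 = true, net6 = true, net7 = false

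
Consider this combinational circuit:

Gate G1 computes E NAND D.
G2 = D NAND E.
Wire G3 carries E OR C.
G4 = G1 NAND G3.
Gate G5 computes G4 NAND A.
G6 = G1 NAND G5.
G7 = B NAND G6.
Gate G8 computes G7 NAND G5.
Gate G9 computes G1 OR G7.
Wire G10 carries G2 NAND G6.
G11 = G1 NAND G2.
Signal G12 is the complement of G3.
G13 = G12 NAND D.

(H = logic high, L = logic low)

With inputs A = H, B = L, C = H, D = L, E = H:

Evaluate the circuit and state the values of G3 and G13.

G3 = H, G13 = H

G3 = E OR C = H OR H = H
G12 = NOT G3 = NOT H = L
G13 = G12 NAND D = L NAND L = H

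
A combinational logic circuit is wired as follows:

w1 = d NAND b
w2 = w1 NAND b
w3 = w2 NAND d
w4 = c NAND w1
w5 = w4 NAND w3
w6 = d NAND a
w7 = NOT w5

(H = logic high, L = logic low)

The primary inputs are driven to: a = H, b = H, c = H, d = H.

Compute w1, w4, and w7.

w1 = L; w4 = H; w7 = L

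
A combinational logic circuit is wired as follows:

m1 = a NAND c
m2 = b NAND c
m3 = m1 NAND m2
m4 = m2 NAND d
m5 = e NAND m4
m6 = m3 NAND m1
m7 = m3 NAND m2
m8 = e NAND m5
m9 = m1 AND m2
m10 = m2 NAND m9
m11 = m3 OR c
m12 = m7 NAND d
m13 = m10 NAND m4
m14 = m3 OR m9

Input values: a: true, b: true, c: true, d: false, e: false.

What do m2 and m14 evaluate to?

m1 = a NAND c = true NAND true = false
m2 = b NAND c = true NAND true = false
m3 = m1 NAND m2 = false NAND false = true
m9 = m1 AND m2 = false AND false = false
m14 = m3 OR m9 = true OR false = true

m2 = false, m14 = true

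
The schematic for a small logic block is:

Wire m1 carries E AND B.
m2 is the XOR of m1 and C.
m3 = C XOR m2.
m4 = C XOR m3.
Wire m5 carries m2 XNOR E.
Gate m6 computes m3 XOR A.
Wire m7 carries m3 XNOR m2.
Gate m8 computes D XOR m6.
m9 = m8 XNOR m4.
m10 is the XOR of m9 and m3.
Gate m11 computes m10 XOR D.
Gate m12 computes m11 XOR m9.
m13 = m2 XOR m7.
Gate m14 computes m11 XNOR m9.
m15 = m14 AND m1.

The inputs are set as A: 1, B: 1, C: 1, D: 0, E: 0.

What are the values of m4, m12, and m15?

m1 = E AND B = 0 AND 1 = 0
m2 = m1 XOR C = 0 XOR 1 = 1
m3 = C XOR m2 = 1 XOR 1 = 0
m4 = C XOR m3 = 1 XOR 0 = 1
m6 = m3 XOR A = 0 XOR 1 = 1
m8 = D XOR m6 = 0 XOR 1 = 1
m9 = m8 XNOR m4 = 1 XNOR 1 = 1
m10 = m9 XOR m3 = 1 XOR 0 = 1
m11 = m10 XOR D = 1 XOR 0 = 1
m12 = m11 XOR m9 = 1 XOR 1 = 0
m14 = m11 XNOR m9 = 1 XNOR 1 = 1
m15 = m14 AND m1 = 1 AND 0 = 0

m4 = 1, m12 = 0, m15 = 0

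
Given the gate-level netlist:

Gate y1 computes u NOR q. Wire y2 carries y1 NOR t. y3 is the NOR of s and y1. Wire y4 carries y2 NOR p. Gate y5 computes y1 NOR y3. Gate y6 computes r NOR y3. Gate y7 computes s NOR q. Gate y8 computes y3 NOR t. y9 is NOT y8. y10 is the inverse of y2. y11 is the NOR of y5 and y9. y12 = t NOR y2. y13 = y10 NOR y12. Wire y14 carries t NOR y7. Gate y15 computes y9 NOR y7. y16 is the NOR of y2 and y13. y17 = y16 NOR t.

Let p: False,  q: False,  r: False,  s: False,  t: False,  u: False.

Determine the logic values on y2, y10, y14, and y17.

y1 = u NOR q = False NOR False = True
y2 = y1 NOR t = True NOR False = False
y7 = s NOR q = False NOR False = True
y10 = NOT y2 = NOT False = True
y12 = t NOR y2 = False NOR False = True
y13 = y10 NOR y12 = True NOR True = False
y14 = t NOR y7 = False NOR True = False
y16 = y2 NOR y13 = False NOR False = True
y17 = y16 NOR t = True NOR False = False

y2 = False  y10 = True  y14 = False  y17 = False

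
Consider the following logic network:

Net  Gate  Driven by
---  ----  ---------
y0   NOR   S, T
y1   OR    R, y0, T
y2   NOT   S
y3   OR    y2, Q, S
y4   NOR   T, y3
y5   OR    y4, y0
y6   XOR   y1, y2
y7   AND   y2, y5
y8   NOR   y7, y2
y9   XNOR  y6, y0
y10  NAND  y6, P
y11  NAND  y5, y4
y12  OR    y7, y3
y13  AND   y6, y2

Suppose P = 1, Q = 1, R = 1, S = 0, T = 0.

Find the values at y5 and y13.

y0 = S NOR T = 0 NOR 0 = 1
y1 = R OR y0 OR T = 1 OR 1 OR 0 = 1
y2 = NOT S = NOT 0 = 1
y3 = y2 OR Q OR S = 1 OR 1 OR 0 = 1
y4 = T NOR y3 = 0 NOR 1 = 0
y5 = y4 OR y0 = 0 OR 1 = 1
y6 = y1 XOR y2 = 1 XOR 1 = 0
y13 = y6 AND y2 = 0 AND 1 = 0

y5 = 1; y13 = 0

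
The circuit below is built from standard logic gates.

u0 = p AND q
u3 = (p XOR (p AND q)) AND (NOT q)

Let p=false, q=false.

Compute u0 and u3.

u0 = false AND false = false
u3 = (false XOR (false AND false)) AND (NOT false) = false

u0 = false  u3 = false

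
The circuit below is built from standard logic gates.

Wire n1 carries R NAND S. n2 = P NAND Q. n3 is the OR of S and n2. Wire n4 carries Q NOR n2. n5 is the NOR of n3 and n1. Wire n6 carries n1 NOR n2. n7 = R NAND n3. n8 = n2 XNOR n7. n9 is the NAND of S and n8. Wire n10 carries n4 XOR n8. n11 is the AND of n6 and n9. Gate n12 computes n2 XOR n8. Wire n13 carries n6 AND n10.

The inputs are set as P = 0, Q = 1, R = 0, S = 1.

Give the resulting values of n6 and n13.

n6 = 0, n13 = 0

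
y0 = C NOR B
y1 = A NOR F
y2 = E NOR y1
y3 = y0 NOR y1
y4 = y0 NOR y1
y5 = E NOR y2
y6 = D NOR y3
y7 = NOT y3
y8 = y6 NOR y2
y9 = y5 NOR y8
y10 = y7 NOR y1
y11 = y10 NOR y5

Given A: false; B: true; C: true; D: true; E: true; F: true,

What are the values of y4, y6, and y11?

y0 = C NOR B = true NOR true = false
y1 = A NOR F = false NOR true = false
y2 = E NOR y1 = true NOR false = false
y3 = y0 NOR y1 = false NOR false = true
y4 = y0 NOR y1 = false NOR false = true
y5 = E NOR y2 = true NOR false = false
y6 = D NOR y3 = true NOR true = false
y7 = NOT y3 = NOT true = false
y10 = y7 NOR y1 = false NOR false = true
y11 = y10 NOR y5 = true NOR false = false

y4 = true, y6 = false, y11 = false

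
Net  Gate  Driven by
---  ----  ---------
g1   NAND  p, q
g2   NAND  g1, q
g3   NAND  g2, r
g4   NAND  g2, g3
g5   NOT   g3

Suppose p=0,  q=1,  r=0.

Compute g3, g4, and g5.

g3 = 1  g4 = 1  g5 = 0

g1 = p NAND q = 0 NAND 1 = 1
g2 = g1 NAND q = 1 NAND 1 = 0
g3 = g2 NAND r = 0 NAND 0 = 1
g4 = g2 NAND g3 = 0 NAND 1 = 1
g5 = NOT g3 = NOT 1 = 0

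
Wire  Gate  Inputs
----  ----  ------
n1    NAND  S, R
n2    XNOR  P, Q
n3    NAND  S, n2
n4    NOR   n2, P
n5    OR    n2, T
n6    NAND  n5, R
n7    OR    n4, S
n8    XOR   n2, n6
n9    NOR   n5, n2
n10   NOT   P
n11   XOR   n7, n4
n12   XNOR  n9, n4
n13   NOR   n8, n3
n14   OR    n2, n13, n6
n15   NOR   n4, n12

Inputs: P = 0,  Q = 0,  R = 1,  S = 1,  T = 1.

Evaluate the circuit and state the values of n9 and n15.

n9 = 0, n15 = 0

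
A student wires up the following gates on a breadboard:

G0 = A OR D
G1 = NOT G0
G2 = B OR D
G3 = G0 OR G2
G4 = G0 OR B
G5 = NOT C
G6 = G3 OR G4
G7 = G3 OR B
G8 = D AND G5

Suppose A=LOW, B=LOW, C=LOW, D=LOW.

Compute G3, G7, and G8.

G3 = LOW, G7 = LOW, G8 = LOW

G0 = A OR D = LOW OR LOW = LOW
G2 = B OR D = LOW OR LOW = LOW
G3 = G0 OR G2 = LOW OR LOW = LOW
G5 = NOT C = NOT LOW = HIGH
G7 = G3 OR B = LOW OR LOW = LOW
G8 = D AND G5 = LOW AND HIGH = LOW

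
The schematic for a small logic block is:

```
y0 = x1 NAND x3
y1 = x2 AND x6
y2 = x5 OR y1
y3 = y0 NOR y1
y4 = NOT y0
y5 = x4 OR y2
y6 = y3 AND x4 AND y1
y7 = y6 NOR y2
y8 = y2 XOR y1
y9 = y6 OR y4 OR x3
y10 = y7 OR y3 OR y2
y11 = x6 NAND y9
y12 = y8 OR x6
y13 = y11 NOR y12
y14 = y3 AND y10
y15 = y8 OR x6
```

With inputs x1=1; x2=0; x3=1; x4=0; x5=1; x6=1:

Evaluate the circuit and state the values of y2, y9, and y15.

y0 = x1 NAND x3 = 1 NAND 1 = 0
y1 = x2 AND x6 = 0 AND 1 = 0
y2 = x5 OR y1 = 1 OR 0 = 1
y3 = y0 NOR y1 = 0 NOR 0 = 1
y4 = NOT y0 = NOT 0 = 1
y6 = y3 AND x4 AND y1 = 1 AND 0 AND 0 = 0
y8 = y2 XOR y1 = 1 XOR 0 = 1
y9 = y6 OR y4 OR x3 = 0 OR 1 OR 1 = 1
y15 = y8 OR x6 = 1 OR 1 = 1

y2 = 1  y9 = 1  y15 = 1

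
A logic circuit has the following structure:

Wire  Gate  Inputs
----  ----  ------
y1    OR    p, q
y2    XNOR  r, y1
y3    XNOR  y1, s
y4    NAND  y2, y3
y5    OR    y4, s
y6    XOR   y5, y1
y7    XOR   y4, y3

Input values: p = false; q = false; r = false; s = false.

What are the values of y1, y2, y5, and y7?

y1 = p OR q = false OR false = false
y2 = r XNOR y1 = false XNOR false = true
y3 = y1 XNOR s = false XNOR false = true
y4 = y2 NAND y3 = true NAND true = false
y5 = y4 OR s = false OR false = false
y7 = y4 XOR y3 = false XOR true = true

y1 = false  y2 = true  y5 = false  y7 = true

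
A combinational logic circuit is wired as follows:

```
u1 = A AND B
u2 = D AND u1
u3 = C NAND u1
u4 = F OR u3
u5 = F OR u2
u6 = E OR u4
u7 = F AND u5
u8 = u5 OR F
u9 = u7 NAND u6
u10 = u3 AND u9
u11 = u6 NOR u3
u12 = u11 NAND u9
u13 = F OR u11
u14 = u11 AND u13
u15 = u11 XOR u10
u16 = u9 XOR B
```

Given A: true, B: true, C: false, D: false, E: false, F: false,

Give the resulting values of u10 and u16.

u10 = true, u16 = false

u1 = A AND B = true AND true = true
u2 = D AND u1 = false AND true = false
u3 = C NAND u1 = false NAND true = true
u4 = F OR u3 = false OR true = true
u5 = F OR u2 = false OR false = false
u6 = E OR u4 = false OR true = true
u7 = F AND u5 = false AND false = false
u9 = u7 NAND u6 = false NAND true = true
u10 = u3 AND u9 = true AND true = true
u16 = u9 XOR B = true XOR true = false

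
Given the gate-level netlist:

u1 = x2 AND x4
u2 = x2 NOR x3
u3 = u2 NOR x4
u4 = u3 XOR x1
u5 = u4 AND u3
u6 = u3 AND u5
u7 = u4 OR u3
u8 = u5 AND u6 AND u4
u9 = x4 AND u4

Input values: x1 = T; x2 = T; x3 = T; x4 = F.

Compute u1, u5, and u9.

u1 = x2 AND x4 = T AND F = F
u2 = x2 NOR x3 = T NOR T = F
u3 = u2 NOR x4 = F NOR F = T
u4 = u3 XOR x1 = T XOR T = F
u5 = u4 AND u3 = F AND T = F
u9 = x4 AND u4 = F AND F = F

u1 = F  u5 = F  u9 = F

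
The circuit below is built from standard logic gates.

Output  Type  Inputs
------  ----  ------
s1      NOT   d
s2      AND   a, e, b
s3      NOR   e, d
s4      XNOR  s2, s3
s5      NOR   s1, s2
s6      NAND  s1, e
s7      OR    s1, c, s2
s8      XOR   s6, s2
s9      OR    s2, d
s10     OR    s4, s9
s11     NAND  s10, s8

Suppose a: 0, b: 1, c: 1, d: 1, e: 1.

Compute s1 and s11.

s1 = 0  s11 = 0

s1 = NOT d = NOT 1 = 0
s2 = a AND e AND b = 0 AND 1 AND 1 = 0
s3 = e NOR d = 1 NOR 1 = 0
s4 = s2 XNOR s3 = 0 XNOR 0 = 1
s6 = s1 NAND e = 0 NAND 1 = 1
s8 = s6 XOR s2 = 1 XOR 0 = 1
s9 = s2 OR d = 0 OR 1 = 1
s10 = s4 OR s9 = 1 OR 1 = 1
s11 = s10 NAND s8 = 1 NAND 1 = 0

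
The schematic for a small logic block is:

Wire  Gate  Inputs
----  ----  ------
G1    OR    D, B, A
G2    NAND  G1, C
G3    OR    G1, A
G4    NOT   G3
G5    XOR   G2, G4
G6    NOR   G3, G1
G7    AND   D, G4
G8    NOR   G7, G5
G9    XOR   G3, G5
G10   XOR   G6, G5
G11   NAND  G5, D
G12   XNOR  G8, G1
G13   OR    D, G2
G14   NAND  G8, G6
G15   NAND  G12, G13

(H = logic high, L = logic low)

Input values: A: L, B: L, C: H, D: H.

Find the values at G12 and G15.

G1 = D OR B OR A = H OR L OR L = H
G2 = G1 NAND C = H NAND H = L
G3 = G1 OR A = H OR L = H
G4 = NOT G3 = NOT H = L
G5 = G2 XOR G4 = L XOR L = L
G7 = D AND G4 = H AND L = L
G8 = G7 NOR G5 = L NOR L = H
G12 = G8 XNOR G1 = H XNOR H = H
G13 = D OR G2 = H OR L = H
G15 = G12 NAND G13 = H NAND H = L

G12 = H  G15 = L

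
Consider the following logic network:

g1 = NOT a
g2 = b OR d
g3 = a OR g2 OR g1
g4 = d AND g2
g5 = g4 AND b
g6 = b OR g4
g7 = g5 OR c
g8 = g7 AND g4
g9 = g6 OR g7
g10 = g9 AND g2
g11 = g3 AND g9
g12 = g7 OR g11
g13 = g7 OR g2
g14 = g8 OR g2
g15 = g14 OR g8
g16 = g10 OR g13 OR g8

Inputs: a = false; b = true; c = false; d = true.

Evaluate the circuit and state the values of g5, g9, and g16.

g5 = true; g9 = true; g16 = true

g2 = b OR d = true OR true = true
g4 = d AND g2 = true AND true = true
g5 = g4 AND b = true AND true = true
g6 = b OR g4 = true OR true = true
g7 = g5 OR c = true OR false = true
g8 = g7 AND g4 = true AND true = true
g9 = g6 OR g7 = true OR true = true
g10 = g9 AND g2 = true AND true = true
g13 = g7 OR g2 = true OR true = true
g16 = g10 OR g13 OR g8 = true OR true OR true = true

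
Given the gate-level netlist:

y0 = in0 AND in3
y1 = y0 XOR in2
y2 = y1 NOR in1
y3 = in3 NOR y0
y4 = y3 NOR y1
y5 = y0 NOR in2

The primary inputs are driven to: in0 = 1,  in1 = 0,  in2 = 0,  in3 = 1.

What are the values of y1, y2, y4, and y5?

y1 = 1; y2 = 0; y4 = 0; y5 = 0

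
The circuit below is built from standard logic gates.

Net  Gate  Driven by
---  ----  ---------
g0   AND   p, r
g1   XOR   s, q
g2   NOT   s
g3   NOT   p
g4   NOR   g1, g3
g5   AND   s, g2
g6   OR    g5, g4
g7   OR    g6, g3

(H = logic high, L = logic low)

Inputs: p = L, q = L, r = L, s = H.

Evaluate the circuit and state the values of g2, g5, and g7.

g2 = L, g5 = L, g7 = H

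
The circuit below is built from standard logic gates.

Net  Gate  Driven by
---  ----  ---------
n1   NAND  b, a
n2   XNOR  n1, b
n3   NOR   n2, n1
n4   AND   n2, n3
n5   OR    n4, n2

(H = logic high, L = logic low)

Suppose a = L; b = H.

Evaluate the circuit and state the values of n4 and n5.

n1 = b NAND a = H NAND L = H
n2 = n1 XNOR b = H XNOR H = H
n3 = n2 NOR n1 = H NOR H = L
n4 = n2 AND n3 = H AND L = L
n5 = n4 OR n2 = L OR H = H

n4 = L, n5 = H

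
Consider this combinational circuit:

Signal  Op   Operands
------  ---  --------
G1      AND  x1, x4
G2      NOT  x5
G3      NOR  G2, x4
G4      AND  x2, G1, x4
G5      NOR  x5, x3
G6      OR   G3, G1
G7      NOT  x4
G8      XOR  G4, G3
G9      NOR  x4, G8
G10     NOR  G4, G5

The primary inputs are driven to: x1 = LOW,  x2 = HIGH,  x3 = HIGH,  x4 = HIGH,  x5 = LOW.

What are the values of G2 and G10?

G2 = HIGH, G10 = HIGH

G1 = x1 AND x4 = LOW AND HIGH = LOW
G2 = NOT x5 = NOT LOW = HIGH
G4 = x2 AND G1 AND x4 = HIGH AND LOW AND HIGH = LOW
G5 = x5 NOR x3 = LOW NOR HIGH = LOW
G10 = G4 NOR G5 = LOW NOR LOW = HIGH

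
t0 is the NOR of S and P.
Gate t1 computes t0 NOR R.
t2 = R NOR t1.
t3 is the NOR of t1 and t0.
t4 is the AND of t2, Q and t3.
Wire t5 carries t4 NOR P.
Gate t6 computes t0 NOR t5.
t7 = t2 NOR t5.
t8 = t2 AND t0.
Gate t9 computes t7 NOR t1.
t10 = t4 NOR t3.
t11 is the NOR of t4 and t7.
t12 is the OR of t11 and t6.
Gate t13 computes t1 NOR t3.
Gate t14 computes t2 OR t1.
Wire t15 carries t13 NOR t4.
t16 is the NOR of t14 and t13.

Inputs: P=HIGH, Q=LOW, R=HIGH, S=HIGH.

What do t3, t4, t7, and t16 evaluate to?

t0 = S NOR P = HIGH NOR HIGH = LOW
t1 = t0 NOR R = LOW NOR HIGH = LOW
t2 = R NOR t1 = HIGH NOR LOW = LOW
t3 = t1 NOR t0 = LOW NOR LOW = HIGH
t4 = t2 AND Q AND t3 = LOW AND LOW AND HIGH = LOW
t5 = t4 NOR P = LOW NOR HIGH = LOW
t7 = t2 NOR t5 = LOW NOR LOW = HIGH
t13 = t1 NOR t3 = LOW NOR HIGH = LOW
t14 = t2 OR t1 = LOW OR LOW = LOW
t16 = t14 NOR t13 = LOW NOR LOW = HIGH

t3 = HIGH, t4 = LOW, t7 = HIGH, t16 = HIGH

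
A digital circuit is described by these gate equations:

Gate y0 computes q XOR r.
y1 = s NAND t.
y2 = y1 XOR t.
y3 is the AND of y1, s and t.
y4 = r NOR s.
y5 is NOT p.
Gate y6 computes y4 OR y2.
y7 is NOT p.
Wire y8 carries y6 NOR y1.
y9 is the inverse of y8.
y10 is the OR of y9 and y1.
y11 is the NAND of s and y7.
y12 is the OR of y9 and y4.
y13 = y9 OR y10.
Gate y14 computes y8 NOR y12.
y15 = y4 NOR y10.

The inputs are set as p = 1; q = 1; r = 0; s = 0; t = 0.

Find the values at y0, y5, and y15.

y0 = q XOR r = 1 XOR 0 = 1
y1 = s NAND t = 0 NAND 0 = 1
y2 = y1 XOR t = 1 XOR 0 = 1
y4 = r NOR s = 0 NOR 0 = 1
y5 = NOT p = NOT 1 = 0
y6 = y4 OR y2 = 1 OR 1 = 1
y8 = y6 NOR y1 = 1 NOR 1 = 0
y9 = NOT y8 = NOT 0 = 1
y10 = y9 OR y1 = 1 OR 1 = 1
y15 = y4 NOR y10 = 1 NOR 1 = 0

y0 = 1, y5 = 0, y15 = 0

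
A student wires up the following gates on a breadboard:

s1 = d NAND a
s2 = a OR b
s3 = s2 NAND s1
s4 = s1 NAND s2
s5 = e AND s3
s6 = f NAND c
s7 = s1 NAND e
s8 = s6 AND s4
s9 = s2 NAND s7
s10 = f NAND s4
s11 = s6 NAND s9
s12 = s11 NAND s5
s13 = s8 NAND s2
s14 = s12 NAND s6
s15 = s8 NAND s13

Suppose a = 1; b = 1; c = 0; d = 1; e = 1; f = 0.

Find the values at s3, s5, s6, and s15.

s1 = d NAND a = 1 NAND 1 = 0
s2 = a OR b = 1 OR 1 = 1
s3 = s2 NAND s1 = 1 NAND 0 = 1
s4 = s1 NAND s2 = 0 NAND 1 = 1
s5 = e AND s3 = 1 AND 1 = 1
s6 = f NAND c = 0 NAND 0 = 1
s8 = s6 AND s4 = 1 AND 1 = 1
s13 = s8 NAND s2 = 1 NAND 1 = 0
s15 = s8 NAND s13 = 1 NAND 0 = 1

s3 = 1, s5 = 1, s6 = 1, s15 = 1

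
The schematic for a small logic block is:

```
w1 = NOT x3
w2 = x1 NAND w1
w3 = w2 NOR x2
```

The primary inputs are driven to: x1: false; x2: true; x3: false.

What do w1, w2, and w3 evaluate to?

w1 = NOT x3 = NOT false = true
w2 = x1 NAND w1 = false NAND true = true
w3 = w2 NOR x2 = true NOR true = false

w1 = true; w2 = true; w3 = false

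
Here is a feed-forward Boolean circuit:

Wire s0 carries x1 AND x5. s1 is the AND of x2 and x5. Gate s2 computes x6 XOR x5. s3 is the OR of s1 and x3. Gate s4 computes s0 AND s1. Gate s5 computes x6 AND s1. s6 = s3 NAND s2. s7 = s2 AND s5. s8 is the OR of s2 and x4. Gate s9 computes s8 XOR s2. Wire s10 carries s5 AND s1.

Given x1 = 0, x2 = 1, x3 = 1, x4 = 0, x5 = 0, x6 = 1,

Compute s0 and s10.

s0 = 0, s10 = 0

s0 = x1 AND x5 = 0 AND 0 = 0
s1 = x2 AND x5 = 1 AND 0 = 0
s5 = x6 AND s1 = 1 AND 0 = 0
s10 = s5 AND s1 = 0 AND 0 = 0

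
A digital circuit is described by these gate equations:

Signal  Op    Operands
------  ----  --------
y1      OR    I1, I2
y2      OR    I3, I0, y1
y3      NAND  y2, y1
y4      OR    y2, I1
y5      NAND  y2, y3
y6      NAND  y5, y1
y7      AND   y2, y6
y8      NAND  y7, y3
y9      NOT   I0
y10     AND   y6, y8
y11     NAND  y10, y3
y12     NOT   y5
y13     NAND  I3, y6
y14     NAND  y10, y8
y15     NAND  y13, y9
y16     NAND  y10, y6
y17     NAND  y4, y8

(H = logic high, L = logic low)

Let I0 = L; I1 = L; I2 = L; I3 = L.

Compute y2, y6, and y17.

y1 = I1 OR I2 = L OR L = L
y2 = I3 OR I0 OR y1 = L OR L OR L = L
y3 = y2 NAND y1 = L NAND L = H
y4 = y2 OR I1 = L OR L = L
y5 = y2 NAND y3 = L NAND H = H
y6 = y5 NAND y1 = H NAND L = H
y7 = y2 AND y6 = L AND H = L
y8 = y7 NAND y3 = L NAND H = H
y17 = y4 NAND y8 = L NAND H = H

y2 = L, y6 = H, y17 = H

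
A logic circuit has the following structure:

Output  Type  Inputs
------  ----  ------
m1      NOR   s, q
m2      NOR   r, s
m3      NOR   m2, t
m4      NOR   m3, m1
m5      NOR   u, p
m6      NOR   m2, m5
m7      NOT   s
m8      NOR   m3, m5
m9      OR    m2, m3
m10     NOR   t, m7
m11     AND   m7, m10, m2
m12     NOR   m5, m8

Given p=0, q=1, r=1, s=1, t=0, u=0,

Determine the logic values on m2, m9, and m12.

m2 = r NOR s = 1 NOR 1 = 0
m3 = m2 NOR t = 0 NOR 0 = 1
m5 = u NOR p = 0 NOR 0 = 1
m8 = m3 NOR m5 = 1 NOR 1 = 0
m9 = m2 OR m3 = 0 OR 1 = 1
m12 = m5 NOR m8 = 1 NOR 0 = 0

m2 = 0; m9 = 1; m12 = 0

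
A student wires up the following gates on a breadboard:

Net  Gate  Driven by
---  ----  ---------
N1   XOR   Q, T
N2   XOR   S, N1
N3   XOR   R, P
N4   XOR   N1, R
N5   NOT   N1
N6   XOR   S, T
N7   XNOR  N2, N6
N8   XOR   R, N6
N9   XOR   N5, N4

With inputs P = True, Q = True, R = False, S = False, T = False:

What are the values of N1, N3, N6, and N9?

N1 = Q XOR T = True XOR False = True
N3 = R XOR P = False XOR True = True
N4 = N1 XOR R = True XOR False = True
N5 = NOT N1 = NOT True = False
N6 = S XOR T = False XOR False = False
N9 = N5 XOR N4 = False XOR True = True

N1 = True, N3 = True, N6 = False, N9 = True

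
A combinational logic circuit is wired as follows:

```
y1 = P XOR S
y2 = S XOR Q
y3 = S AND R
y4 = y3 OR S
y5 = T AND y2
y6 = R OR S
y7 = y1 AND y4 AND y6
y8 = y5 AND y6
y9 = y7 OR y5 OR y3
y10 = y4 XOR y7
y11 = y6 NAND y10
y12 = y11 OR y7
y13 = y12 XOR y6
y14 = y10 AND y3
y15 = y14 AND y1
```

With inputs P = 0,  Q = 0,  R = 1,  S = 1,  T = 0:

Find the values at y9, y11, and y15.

y9 = 1, y11 = 1, y15 = 0

y1 = P XOR S = 0 XOR 1 = 1
y2 = S XOR Q = 1 XOR 0 = 1
y3 = S AND R = 1 AND 1 = 1
y4 = y3 OR S = 1 OR 1 = 1
y5 = T AND y2 = 0 AND 1 = 0
y6 = R OR S = 1 OR 1 = 1
y7 = y1 AND y4 AND y6 = 1 AND 1 AND 1 = 1
y9 = y7 OR y5 OR y3 = 1 OR 0 OR 1 = 1
y10 = y4 XOR y7 = 1 XOR 1 = 0
y11 = y6 NAND y10 = 1 NAND 0 = 1
y14 = y10 AND y3 = 0 AND 1 = 0
y15 = y14 AND y1 = 0 AND 1 = 0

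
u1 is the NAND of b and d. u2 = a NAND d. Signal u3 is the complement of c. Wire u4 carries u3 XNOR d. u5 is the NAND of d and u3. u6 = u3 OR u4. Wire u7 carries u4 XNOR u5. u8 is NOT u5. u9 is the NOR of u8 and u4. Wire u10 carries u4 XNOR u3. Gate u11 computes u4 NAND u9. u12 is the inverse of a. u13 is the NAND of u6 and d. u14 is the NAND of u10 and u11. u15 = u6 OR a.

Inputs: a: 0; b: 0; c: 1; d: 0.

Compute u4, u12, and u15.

u3 = NOT c = NOT 1 = 0
u4 = u3 XNOR d = 0 XNOR 0 = 1
u6 = u3 OR u4 = 0 OR 1 = 1
u12 = NOT a = NOT 0 = 1
u15 = u6 OR a = 1 OR 0 = 1

u4 = 1  u12 = 1  u15 = 1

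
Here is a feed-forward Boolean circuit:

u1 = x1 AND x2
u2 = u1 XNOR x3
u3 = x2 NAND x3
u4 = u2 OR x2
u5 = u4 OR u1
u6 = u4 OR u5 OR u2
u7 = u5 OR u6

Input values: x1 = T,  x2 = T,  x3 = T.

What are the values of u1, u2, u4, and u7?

u1 = x1 AND x2 = T AND T = T
u2 = u1 XNOR x3 = T XNOR T = T
u4 = u2 OR x2 = T OR T = T
u5 = u4 OR u1 = T OR T = T
u6 = u4 OR u5 OR u2 = T OR T OR T = T
u7 = u5 OR u6 = T OR T = T

u1 = T; u2 = T; u4 = T; u7 = T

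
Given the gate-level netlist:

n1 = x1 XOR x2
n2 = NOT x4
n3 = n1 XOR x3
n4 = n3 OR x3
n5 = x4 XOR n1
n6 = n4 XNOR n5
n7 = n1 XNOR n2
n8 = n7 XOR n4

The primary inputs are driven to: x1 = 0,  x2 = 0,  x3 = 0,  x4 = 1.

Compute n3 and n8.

n3 = 0; n8 = 1

n1 = x1 XOR x2 = 0 XOR 0 = 0
n2 = NOT x4 = NOT 1 = 0
n3 = n1 XOR x3 = 0 XOR 0 = 0
n4 = n3 OR x3 = 0 OR 0 = 0
n7 = n1 XNOR n2 = 0 XNOR 0 = 1
n8 = n7 XOR n4 = 1 XOR 0 = 1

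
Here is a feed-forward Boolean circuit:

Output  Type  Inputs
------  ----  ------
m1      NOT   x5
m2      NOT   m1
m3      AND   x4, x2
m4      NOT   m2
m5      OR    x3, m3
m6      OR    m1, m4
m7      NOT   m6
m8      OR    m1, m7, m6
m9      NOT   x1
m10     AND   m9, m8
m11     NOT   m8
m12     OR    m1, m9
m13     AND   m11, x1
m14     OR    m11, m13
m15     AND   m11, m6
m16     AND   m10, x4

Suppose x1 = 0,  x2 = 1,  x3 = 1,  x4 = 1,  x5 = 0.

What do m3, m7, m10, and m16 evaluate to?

m3 = 1; m7 = 0; m10 = 1; m16 = 1

m1 = NOT x5 = NOT 0 = 1
m2 = NOT m1 = NOT 1 = 0
m3 = x4 AND x2 = 1 AND 1 = 1
m4 = NOT m2 = NOT 0 = 1
m6 = m1 OR m4 = 1 OR 1 = 1
m7 = NOT m6 = NOT 1 = 0
m8 = m1 OR m7 OR m6 = 1 OR 0 OR 1 = 1
m9 = NOT x1 = NOT 0 = 1
m10 = m9 AND m8 = 1 AND 1 = 1
m16 = m10 AND x4 = 1 AND 1 = 1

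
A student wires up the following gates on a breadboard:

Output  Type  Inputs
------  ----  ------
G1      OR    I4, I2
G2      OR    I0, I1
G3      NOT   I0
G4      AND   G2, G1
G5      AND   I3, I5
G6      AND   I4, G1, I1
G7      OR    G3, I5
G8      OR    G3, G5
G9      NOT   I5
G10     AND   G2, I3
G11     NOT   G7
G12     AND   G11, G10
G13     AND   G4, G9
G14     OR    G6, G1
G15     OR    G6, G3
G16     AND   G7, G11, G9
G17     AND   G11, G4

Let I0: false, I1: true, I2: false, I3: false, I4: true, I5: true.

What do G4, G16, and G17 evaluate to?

G4 = true, G16 = false, G17 = false

G1 = I4 OR I2 = true OR false = true
G2 = I0 OR I1 = false OR true = true
G3 = NOT I0 = NOT false = true
G4 = G2 AND G1 = true AND true = true
G7 = G3 OR I5 = true OR true = true
G9 = NOT I5 = NOT true = false
G11 = NOT G7 = NOT true = false
G16 = G7 AND G11 AND G9 = true AND false AND false = false
G17 = G11 AND G4 = false AND true = false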